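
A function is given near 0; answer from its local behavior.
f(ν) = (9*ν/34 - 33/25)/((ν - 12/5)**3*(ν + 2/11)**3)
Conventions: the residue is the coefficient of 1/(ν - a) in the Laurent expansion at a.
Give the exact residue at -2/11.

The residue is 52691128875/981500766944.

At the order-3 pole -2/11 set g(ν) = (ν - (-2/11))^3*f(ν) = (9*ν/34 - 33/25)/(ν - 12/5)**3.
Order-3 pole: residue = g''(a)/2; g''(-2/11) = 52691128875/490750383472, so the residue is 52691128875/981500766944.


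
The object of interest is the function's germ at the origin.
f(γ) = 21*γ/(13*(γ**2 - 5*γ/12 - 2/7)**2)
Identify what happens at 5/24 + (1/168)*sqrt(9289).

The point is a pole of order 2.

The denominator factor γ**2 - 5*γ/12 - 2/7 vanishes at 5/24 + (1/168)*sqrt(9289) and appears to the power 2; the numerator there equals 35/104 + (1/104)*sqrt(9289), nonzero, and no other factor vanishes.
Hence a pole whose order is the multiplicity, 2.


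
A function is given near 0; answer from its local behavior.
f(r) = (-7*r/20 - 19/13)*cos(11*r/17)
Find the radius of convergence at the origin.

The factor cos(11*r/17) is entire and contributes no finite singular point.
The polynomial part has no poles.
No finite singular points: the Taylor series at 0 converges everywhere.

The radius of convergence is infinite.


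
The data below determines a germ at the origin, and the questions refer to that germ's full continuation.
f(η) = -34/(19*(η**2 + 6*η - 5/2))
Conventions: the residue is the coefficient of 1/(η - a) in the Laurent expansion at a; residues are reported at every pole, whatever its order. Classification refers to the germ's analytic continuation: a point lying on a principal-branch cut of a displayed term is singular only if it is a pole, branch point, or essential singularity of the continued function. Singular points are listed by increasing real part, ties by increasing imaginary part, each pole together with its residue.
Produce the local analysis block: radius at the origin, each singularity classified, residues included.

Radius of convergence at 0: -3 + (1/2)*sqrt(46).
At -3 - (1/2)*sqrt(46): a pole of order 1; residue (17/437)*sqrt(46).
At -3 + (1/2)*sqrt(46): a pole of order 1; residue -(17/437)*sqrt(46).

Denominator factor (η**2 + 6*η - 5/2): discriminant 46, real irrational roots -3 + (1/2)*sqrt(46) and -3 - (1/2)*sqrt(46); poles of order 1, moduli -3 + (1/2)*sqrt(46) and 3 + (1/2)*sqrt(46).
The radius of convergence is the smallest modulus among the singular points: -3 + (1/2)*sqrt(46).
The factor η**2 + 6*η - 5/2 splits as (η - a)(η - a') with a = -3 - (1/2)*sqrt(46), a' = -3 + (1/2)*sqrt(46). At the order-1 pole a set g(η) = (η - a)*f(η) = [-34/19] / (η - a').
Simple pole: residue = g(a) at a = -3 - (1/2)*sqrt(46), which is (17/437)*sqrt(46).
The factor η**2 + 6*η - 5/2 splits as (η - a)(η - a') with a = -3 + (1/2)*sqrt(46), a' = -3 - (1/2)*sqrt(46). At the order-1 pole a set g(η) = (η - a)*f(η) = [-34/19] / (η - a').
Simple pole: residue = g(a) at a = -3 + (1/2)*sqrt(46), which is -(17/437)*sqrt(46).
List the singular points by increasing real part (a conjugate pair: the negative imaginary part first).


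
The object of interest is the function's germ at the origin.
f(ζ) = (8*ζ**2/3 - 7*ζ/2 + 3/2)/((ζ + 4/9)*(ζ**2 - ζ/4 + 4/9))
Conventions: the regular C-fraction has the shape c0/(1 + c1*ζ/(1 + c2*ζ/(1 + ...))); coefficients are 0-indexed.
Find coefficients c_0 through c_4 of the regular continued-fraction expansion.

The regular C-fraction coefficients are [243/32, 193/48, -1649/772, 30677/673956, -747292912/26781021].

Taylor coefficients (expand at 0): a_0 = 243/32, a_1 = -15633/512, a_2 = 471447/8192, a_3 = -13828401/131072, a_4 = 578728071/2097152.
c0 = a_0 = 243/32. Peel one level at a time: if S = 1 + c*ζ/S' with S'(0) = 1, then c is the ζ-coefficient of S and S' = c*ζ/(S - 1).
S_1 = c0/f = 1 + (193/48)*ζ + (1649/192)*ζ^2 + ...; c1 = 193/48.
S_2 = c1*ζ/(S_1 - 1) = 1 + (-1649/772)*ζ + (521509/5363856)*ζ^2 + ...; c2 = -1649/772.
S_3 = c2*ζ/(S_2 - 1) = 1 + (30677/673956)*ζ + (967996/762129)*ζ^2 + ...; c3 = 30677/673956.
S_4 = c3*ζ/(S_3 - 1) = 1 + (-747292912/26781021)*ζ + ...; c4 = -747292912/26781021.


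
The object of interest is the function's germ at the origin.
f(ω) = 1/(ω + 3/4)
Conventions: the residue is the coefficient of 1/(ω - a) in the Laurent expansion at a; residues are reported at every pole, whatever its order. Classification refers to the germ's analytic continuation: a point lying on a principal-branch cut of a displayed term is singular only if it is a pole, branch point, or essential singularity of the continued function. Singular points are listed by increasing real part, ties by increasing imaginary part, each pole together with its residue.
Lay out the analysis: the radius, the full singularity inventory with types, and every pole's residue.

Radius of convergence at 0: 3/4.
At -3/4: a pole of order 1; residue 1.

Denominator factor (ω + 3/4): pole of order 1 at -3/4, modulus 3/4.
The radius of convergence is the smallest modulus among the singular points: 3/4.
At the order-1 pole -3/4 set g(ω) = (ω - (-3/4))*f(ω) = 1.
Simple pole: residue = g(a) at a = -3/4, which is 1.


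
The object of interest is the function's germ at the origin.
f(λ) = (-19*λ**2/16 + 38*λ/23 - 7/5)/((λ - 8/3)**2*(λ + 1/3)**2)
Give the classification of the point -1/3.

The denominator factor λ + 1/3 vanishes at -1/3 and appears to the power 2; the numerator there equals -34489/16560, nonzero, and no other factor vanishes.
Hence a pole whose order is the multiplicity, 2.

The point is a pole of order 2.


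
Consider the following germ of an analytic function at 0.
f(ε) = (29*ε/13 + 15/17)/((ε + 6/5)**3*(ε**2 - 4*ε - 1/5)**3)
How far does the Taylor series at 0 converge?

Denominator factor (ε**2 - 4*ε - 1/5)^3: discriminant 84/5, real irrational roots 2 + (1/5)*sqrt(105) and 2 - (1/5)*sqrt(105); poles of order 3, moduli 2 + (1/5)*sqrt(105) and -2 + (1/5)*sqrt(105).
Denominator factor (ε + 6/5)^3: pole of order 3 at -6/5, modulus 6/5.
The radius of convergence is the smallest modulus among the singular points: -2 + (1/5)*sqrt(105).

The radius of convergence is -2 + (1/5)*sqrt(105).


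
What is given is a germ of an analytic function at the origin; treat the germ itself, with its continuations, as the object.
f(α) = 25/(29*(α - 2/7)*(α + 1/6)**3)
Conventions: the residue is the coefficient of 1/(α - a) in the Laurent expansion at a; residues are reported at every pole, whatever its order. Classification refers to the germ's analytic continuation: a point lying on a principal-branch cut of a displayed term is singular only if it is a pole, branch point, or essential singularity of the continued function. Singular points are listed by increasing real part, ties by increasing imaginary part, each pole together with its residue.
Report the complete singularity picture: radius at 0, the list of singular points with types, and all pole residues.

Denominator factor (α - 2/7): pole of order 1 at 2/7, modulus 2/7.
Denominator factor (α + 1/6)^3: pole of order 3 at -1/6, modulus 1/6.
The radius of convergence is the smallest modulus among the singular points: 1/6.
At the order-3 pole -1/6 set g(α) = (α - (-1/6))^3*f(α) = 25/(29*(α - 2/7)).
Order-3 pole: residue = g''(a)/2; g''(-1/6) = -3704400/198911, so the residue is -1852200/198911.
At the order-1 pole 2/7 set g(α) = (α - (2/7))*f(α) = 25/(29*(α + 1/6)**3).
Simple pole: residue = g(a) at a = 2/7, which is 1852200/198911.
List the singular points by increasing real part (a conjugate pair: the negative imaginary part first).

Radius of convergence at 0: 1/6.
At -1/6: a pole of order 3; residue -1852200/198911.
At 2/7: a pole of order 1; residue 1852200/198911.


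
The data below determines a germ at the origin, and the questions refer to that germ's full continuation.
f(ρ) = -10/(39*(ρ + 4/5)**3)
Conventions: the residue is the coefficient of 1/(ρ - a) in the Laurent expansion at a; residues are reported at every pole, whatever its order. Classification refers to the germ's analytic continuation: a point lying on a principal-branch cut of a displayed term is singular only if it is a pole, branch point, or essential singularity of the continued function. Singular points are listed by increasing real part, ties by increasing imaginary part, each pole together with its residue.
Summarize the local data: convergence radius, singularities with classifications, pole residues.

Denominator factor (ρ + 4/5)^3: pole of order 3 at -4/5, modulus 4/5.
The radius of convergence is the smallest modulus among the singular points: 4/5.
At the order-3 pole -4/5 set g(ρ) = (ρ - (-4/5))^3*f(ρ) = -10/39.
Order-3 pole: residue = g''(a)/2; g''(-4/5) = 0, so the residue is 0.

Radius of convergence at 0: 4/5.
At -4/5: a pole of order 3; residue 0.


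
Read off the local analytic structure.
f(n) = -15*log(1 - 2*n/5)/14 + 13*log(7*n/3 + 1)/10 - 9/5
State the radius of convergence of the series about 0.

The radius of convergence is 3/7.

Branch term (13/10)*log(1 - n/(-3/7)): its argument vanishes at n = -3/7, a logarithmic branch point, modulus 3/7.
Branch term (-15/14)*log(1 - n/(5/2)): its argument vanishes at n = 5/2, a logarithmic branch point, modulus 5/2.
The radius of convergence is the smallest modulus among the singular points: 3/7.


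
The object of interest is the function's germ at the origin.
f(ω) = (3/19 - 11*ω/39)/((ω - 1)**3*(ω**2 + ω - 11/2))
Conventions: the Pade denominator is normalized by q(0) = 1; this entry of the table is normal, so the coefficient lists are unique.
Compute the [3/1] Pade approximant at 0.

The Pade approximant has numerator coefficients [6/209, -42665131/170396655, -63798818/170396655, -18198161/56798885]; denominator coefficients [1, -4653053/459910].

Taylor coefficients needed (expand at 0): a_0 = 6/209, a_1 = 3592/89661, a_2 = 30482/986271, a_3 = -83620/10848981, a_4 = -9306106/119338791.
Write the denominator as Q(ω) = 1 + q1*ω. Requiring Q*f - P = O(ω^5) with deg P <= 3 kills the coefficients of ω^4..ω^4 in Q*f:
  ω^4: a_4 + q1*a_3 = 0, i.e. -9306106/119338791 + (-83620/10848981)*q1 = 0.
Solving this linear system: q1 = -4653053/459910.
The numerator is Q*f truncated at degree 3: P0 = a_0 = 6/209; P1 = a_1 + q1*a_0 = -42665131/170396655; P2 = a_2 + q1*a_1 = -63798818/170396655; P3 = a_3 + q1*a_2 = -18198161/56798885.


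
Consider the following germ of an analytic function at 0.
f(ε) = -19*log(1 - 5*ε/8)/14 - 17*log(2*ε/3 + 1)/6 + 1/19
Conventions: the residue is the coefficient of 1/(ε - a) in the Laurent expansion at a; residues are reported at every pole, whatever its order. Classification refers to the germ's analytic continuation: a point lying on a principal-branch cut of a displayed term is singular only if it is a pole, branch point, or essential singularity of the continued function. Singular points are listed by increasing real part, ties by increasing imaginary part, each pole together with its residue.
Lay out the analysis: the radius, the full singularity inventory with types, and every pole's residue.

Branch term (-17/6)*log(1 - ε/(-3/2)): its argument vanishes at ε = -3/2, a logarithmic branch point, modulus 3/2.
Branch term (-19/14)*log(1 - ε/(8/5)): its argument vanishes at ε = 8/5, a logarithmic branch point, modulus 8/5.
The radius of convergence is the smallest modulus among the singular points: 3/2.
List the singular points by increasing real part (a conjugate pair: the negative imaginary part first).

Radius of convergence at 0: 3/2.
At -3/2: a logarithmic branch point.
At 8/5: a logarithmic branch point.


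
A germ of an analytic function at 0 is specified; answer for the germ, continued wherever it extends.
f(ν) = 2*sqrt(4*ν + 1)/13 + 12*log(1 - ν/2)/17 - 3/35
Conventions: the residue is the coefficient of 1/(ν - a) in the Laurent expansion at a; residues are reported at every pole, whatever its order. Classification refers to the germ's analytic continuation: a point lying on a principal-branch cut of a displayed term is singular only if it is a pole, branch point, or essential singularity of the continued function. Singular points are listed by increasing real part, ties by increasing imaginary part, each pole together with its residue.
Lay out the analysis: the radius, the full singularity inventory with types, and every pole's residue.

Branch term (12/17)*log(1 - ν/(2)): its argument vanishes at ν = 2, a logarithmic branch point, modulus 2.
Branch term (2/13)*sqrt(1 - ν/(-1/4)): its argument vanishes at ν = -1/4, a square-root branch point, modulus 1/4.
The radius of convergence is the smallest modulus among the singular points: 1/4.
List the singular points by increasing real part (a conjugate pair: the negative imaginary part first).

Radius of convergence at 0: 1/4.
At -1/4: an algebraic (square-root) branch point.
At 2: a logarithmic branch point.


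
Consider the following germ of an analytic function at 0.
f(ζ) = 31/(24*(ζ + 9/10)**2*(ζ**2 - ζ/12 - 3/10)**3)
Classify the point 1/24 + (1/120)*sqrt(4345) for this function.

The denominator factor ζ**2 - ζ/12 - 3/10 vanishes at 1/24 + (1/120)*sqrt(4345) and appears to the power 3; the numerator there equals 31/24, nonzero, and no other factor vanishes.
Hence a pole whose order is the multiplicity, 3.

The point is a pole of order 3.


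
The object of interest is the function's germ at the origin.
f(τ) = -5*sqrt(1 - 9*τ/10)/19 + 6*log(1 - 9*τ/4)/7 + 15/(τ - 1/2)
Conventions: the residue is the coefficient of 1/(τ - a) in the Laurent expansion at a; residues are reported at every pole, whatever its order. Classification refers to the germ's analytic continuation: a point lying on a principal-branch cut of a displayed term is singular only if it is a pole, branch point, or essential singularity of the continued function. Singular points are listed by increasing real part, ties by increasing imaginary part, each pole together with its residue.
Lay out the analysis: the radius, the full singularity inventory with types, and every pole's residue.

Denominator factor (τ - 1/2): pole of order 1 at 1/2, modulus 1/2.
Branch term (-5/19)*sqrt(1 - τ/(10/9)): its argument vanishes at τ = 10/9, a square-root branch point, modulus 10/9.
Branch term (6/7)*log(1 - τ/(4/9)): its argument vanishes at τ = 4/9, a logarithmic branch point, modulus 4/9.
The radius of convergence is the smallest modulus among the singular points: 4/9.
The branch terms are analytic at 1/2 and contribute nothing to the residue; only the rational part matters.
At the order-1 pole 1/2 set g(τ) = (τ - (1/2))*(rational part) = 15.
Simple pole: residue = g(a) at a = 1/2, which is 15.
List the singular points by increasing real part (a conjugate pair: the negative imaginary part first).

Radius of convergence at 0: 4/9.
At 4/9: a logarithmic branch point.
At 1/2: a pole of order 1; residue 15.
At 10/9: an algebraic (square-root) branch point.


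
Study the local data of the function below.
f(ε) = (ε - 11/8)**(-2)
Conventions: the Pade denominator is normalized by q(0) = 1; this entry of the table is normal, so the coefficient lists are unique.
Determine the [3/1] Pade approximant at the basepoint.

Taylor coefficients needed (expand at 0): a_0 = 64/121, a_1 = 1024/1331, a_2 = 12288/14641, a_3 = 131072/161051, a_4 = 1310720/1771561.
Write the denominator as Q(ε) = 1 + q1*ε. Requiring Q*f - P = O(ε^5) with deg P <= 3 kills the coefficients of ε^4..ε^4 in Q*f:
  ε^4: a_4 + q1*a_3 = 0, i.e. 1310720/1771561 + (131072/161051)*q1 = 0.
Solving this linear system: q1 = -10/11.
The numerator is Q*f truncated at degree 3: P0 = a_0 = 64/121; P1 = a_1 + q1*a_0 = 384/1331; P2 = a_2 + q1*a_1 = 2048/14641; P3 = a_3 + q1*a_2 = 8192/161051.

The Pade approximant has numerator coefficients [64/121, 384/1331, 2048/14641, 8192/161051]; denominator coefficients [1, -10/11].


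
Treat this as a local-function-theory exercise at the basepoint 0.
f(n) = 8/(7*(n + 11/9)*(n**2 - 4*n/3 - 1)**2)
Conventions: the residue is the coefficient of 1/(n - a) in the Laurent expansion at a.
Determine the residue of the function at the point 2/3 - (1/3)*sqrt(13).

The factor n**2 - 4*n/3 - 1 splits as (n - a)(n - a') with a = 2/3 - (1/3)*sqrt(13), a' = 2/3 + (1/3)*sqrt(13). At the order-2 pole a set g(n) = (n - a)^2*f(n) = [8/(7*(n + 11/9))] / (n - a')^2.
Order-2 pole: residue = g'(a); g'(2/3 - (1/3)*sqrt(13)) = -6561/51772 - (128061/8749468)*sqrt(13), so the residue is -6561/51772 - (128061/8749468)*sqrt(13).

The residue is -6561/51772 - (128061/8749468)*sqrt(13).


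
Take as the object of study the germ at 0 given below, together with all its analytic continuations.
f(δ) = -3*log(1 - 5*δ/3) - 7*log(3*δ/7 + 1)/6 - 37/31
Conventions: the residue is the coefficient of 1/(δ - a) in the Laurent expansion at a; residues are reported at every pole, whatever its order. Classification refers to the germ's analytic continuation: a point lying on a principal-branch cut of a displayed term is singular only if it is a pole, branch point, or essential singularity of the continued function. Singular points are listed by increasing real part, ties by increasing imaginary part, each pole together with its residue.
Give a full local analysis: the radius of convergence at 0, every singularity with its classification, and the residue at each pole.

Branch term (-3)*log(1 - δ/(3/5)): its argument vanishes at δ = 3/5, a logarithmic branch point, modulus 3/5.
Branch term (-7/6)*log(1 - δ/(-7/3)): its argument vanishes at δ = -7/3, a logarithmic branch point, modulus 7/3.
The radius of convergence is the smallest modulus among the singular points: 3/5.
List the singular points by increasing real part (a conjugate pair: the negative imaginary part first).

Radius of convergence at 0: 3/5.
At -7/3: a logarithmic branch point.
At 3/5: a logarithmic branch point.


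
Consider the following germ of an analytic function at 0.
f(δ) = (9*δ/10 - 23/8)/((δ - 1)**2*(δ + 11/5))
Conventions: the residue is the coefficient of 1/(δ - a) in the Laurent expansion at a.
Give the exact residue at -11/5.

At the order-1 pole -11/5 set g(δ) = (δ - (-11/5))*f(δ) = (9*δ/10 - 23/8)/(δ - 1)**2.
Simple pole: residue = g(a) at a = -11/5, which is -971/2048.

The residue is -971/2048.


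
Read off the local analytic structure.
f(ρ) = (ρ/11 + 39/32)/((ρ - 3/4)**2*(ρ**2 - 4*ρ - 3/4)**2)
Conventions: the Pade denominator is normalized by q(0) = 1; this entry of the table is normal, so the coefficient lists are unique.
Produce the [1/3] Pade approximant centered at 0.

The Pade approximant has numerator coefficients [104/27, 127435066358/23408765721]; denominator coefficients [1, 8832651359/945808716, 6895715306/709356537, -140413015166/2128069611].

Taylor coefficients needed (expand at 0): a_0 = 104/27, a_1 = -27200/891, a_2 = 661952/2673, a_3 = -14127616/8019, a_4 = 96477056/8019.
Write the denominator as Q(ρ) = 1 + q1*ρ + q2*ρ^2 + q3*ρ^3. Requiring Q*f - P = O(ρ^5) with deg P <= 1 kills the coefficients of ρ^2..ρ^4 in Q*f:
  ρ^2: a_2 + q1*a_1 + q2*a_0 = 0, i.e. 661952/2673 + (-27200/891)*q1 + (104/27)*q2 = 0.
  ρ^3: a_3 + q1*a_2 + q2*a_1 + q3*a_0 = 0, i.e. -14127616/8019 + (661952/2673)*q1 + (-27200/891)*q2 + (104/27)*q3 = 0.
  ρ^4: a_4 + q1*a_3 + q2*a_2 + q3*a_1 = 0, i.e. 96477056/8019 + (-14127616/8019)*q1 + (661952/2673)*q2 + (-27200/891)*q3 = 0.
Solving this linear system: q1 = 8832651359/945808716, q2 = 6895715306/709356537, q3 = -140413015166/2128069611.
The numerator is Q*f truncated at degree 1: P0 = a_0 = 104/27; P1 = a_1 + q1*a_0 = 127435066358/23408765721.


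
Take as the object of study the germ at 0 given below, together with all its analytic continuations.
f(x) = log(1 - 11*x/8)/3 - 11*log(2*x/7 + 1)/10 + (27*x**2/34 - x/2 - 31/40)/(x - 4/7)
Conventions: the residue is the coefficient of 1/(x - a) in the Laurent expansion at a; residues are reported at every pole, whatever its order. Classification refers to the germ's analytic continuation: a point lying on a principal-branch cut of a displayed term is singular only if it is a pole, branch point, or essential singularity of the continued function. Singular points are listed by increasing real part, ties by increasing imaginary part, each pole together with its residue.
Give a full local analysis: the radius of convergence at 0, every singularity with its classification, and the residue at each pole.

Denominator factor (x - 4/7): pole of order 1 at 4/7, modulus 4/7.
Branch term (1/3)*log(1 - x/(8/11)): its argument vanishes at x = 8/11, a logarithmic branch point, modulus 8/11.
Branch term (-11/10)*log(1 - x/(-7/2)): its argument vanishes at x = -7/2, a logarithmic branch point, modulus 7/2.
The radius of convergence is the smallest modulus among the singular points: 4/7.
The branch terms are analytic at 4/7 and contribute nothing to the residue; only the rational part matters.
At the order-1 pole 4/7 set g(x) = (x - (4/7))*(rational part) = 27*x**2/34 - x/2 - 31/40.
Simple pole: residue = g(a) at a = 4/7, which is -26703/33320.
List the singular points by increasing real part (a conjugate pair: the negative imaginary part first).

Radius of convergence at 0: 4/7.
At -7/2: a logarithmic branch point.
At 4/7: a pole of order 1; residue -26703/33320.
At 8/11: a logarithmic branch point.


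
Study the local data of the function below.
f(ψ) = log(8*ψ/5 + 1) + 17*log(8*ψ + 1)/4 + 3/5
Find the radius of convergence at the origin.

Branch term (17/4)*log(1 - ψ/(-1/8)): its argument vanishes at ψ = -1/8, a logarithmic branch point, modulus 1/8.
Branch term (1)*log(1 - ψ/(-5/8)): its argument vanishes at ψ = -5/8, a logarithmic branch point, modulus 5/8.
The radius of convergence is the smallest modulus among the singular points: 1/8.

The radius of convergence is 1/8.


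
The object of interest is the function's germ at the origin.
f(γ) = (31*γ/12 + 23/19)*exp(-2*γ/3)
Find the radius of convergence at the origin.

The factor exp(-2*γ/3) is entire and contributes no finite singular point.
The polynomial part has no poles.
No finite singular points: the Taylor series at 0 converges everywhere.

The radius of convergence is infinite.


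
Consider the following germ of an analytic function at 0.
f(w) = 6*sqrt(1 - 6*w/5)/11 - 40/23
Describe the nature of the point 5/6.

The point is an algebraic (square-root) branch point.

The term (6/11)*sqrt(1 - w/(5/6)) has argument 1 - 5/6/(5/6) = 0 at 5/6: a square-root (algebraic, two-sheeted) branch point; the remaining terms are analytic or single-valued there.


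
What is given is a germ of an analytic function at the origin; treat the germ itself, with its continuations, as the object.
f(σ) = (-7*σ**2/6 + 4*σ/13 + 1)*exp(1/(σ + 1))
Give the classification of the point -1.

The point is an essential singularity.

The exponent 1/(σ - (-1)) has a pole at -1, so exp(1/(σ - (-1))) takes every nonzero value near it: an essential singularity (not a pole of any order).


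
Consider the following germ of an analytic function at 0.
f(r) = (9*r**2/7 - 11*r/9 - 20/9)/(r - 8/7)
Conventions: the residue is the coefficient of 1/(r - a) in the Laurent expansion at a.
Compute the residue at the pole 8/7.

The residue is -1996/1029.

At the order-1 pole 8/7 set g(r) = (r - (8/7))*f(r) = 9*r**2/7 - 11*r/9 - 20/9.
Simple pole: residue = g(a) at a = 8/7, which is -1996/1029.


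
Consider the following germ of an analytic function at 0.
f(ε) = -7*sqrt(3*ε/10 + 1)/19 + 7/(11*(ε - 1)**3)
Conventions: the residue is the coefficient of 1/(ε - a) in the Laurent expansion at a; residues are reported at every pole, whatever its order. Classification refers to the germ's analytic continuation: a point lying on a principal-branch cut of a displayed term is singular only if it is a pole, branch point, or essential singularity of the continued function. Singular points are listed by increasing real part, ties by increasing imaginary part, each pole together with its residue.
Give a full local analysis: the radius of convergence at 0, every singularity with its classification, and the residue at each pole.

Denominator factor (ε - 1)^3: pole of order 3 at 1, modulus 1.
Branch term (-7/19)*sqrt(1 - ε/(-10/3)): its argument vanishes at ε = -10/3, a square-root branch point, modulus 10/3.
The radius of convergence is the smallest modulus among the singular points: 1.
The branch term is analytic at 1 and contributes nothing to the residue; only the rational part matters.
At the order-3 pole 1 set g(ε) = (ε - (1))^3*(rational part) = 7/11.
Order-3 pole: residue = g''(a)/2; g''(1) = 0, so the residue is 0.
List the singular points by increasing real part (a conjugate pair: the negative imaginary part first).

Radius of convergence at 0: 1.
At -10/3: an algebraic (square-root) branch point.
At 1: a pole of order 3; residue 0.


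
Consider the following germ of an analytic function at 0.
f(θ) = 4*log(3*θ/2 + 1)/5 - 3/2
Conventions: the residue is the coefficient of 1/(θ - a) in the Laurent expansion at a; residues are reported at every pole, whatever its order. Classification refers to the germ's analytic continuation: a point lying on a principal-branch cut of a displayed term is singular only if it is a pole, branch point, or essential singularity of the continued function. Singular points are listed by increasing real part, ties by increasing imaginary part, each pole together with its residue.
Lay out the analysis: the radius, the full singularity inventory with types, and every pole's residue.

Radius of convergence at 0: 2/3.
At -2/3: a logarithmic branch point.

Branch term (4/5)*log(1 - θ/(-2/3)): its argument vanishes at θ = -2/3, a logarithmic branch point, modulus 2/3.
The radius of convergence is the smallest modulus among the singular points: 2/3.


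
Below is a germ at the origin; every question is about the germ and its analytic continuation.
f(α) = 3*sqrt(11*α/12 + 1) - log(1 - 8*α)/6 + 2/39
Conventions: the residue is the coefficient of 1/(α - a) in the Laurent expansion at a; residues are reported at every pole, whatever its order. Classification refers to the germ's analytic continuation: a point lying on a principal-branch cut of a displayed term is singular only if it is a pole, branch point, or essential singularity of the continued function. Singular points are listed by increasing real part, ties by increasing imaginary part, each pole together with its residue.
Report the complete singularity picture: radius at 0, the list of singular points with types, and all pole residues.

Radius of convergence at 0: 1/8.
At -12/11: an algebraic (square-root) branch point.
At 1/8: a logarithmic branch point.

Branch term (-1/6)*log(1 - α/(1/8)): its argument vanishes at α = 1/8, a logarithmic branch point, modulus 1/8.
Branch term (3)*sqrt(1 - α/(-12/11)): its argument vanishes at α = -12/11, a square-root branch point, modulus 12/11.
The radius of convergence is the smallest modulus among the singular points: 1/8.
List the singular points by increasing real part (a conjugate pair: the negative imaginary part first).


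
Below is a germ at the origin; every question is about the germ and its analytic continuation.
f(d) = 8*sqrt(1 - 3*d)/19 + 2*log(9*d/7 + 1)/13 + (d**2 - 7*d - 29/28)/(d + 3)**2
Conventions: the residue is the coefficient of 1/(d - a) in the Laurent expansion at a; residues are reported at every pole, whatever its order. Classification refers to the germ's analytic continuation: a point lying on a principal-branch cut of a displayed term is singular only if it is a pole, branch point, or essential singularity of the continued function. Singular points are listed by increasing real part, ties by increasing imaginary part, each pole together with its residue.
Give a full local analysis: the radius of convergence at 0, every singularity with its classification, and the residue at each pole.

Denominator factor (d + 3)^2: pole of order 2 at -3, modulus 3.
Branch term (8/19)*sqrt(1 - d/(1/3)): its argument vanishes at d = 1/3, a square-root branch point, modulus 1/3.
Branch term (2/13)*log(1 - d/(-7/9)): its argument vanishes at d = -7/9, a logarithmic branch point, modulus 7/9.
The radius of convergence is the smallest modulus among the singular points: 1/3.
The branch terms are analytic at -3 and contribute nothing to the residue; only the rational part matters.
At the order-2 pole -3 set g(d) = (d - (-3))^2*(rational part) = d**2 - 7*d - 29/28.
Order-2 pole: residue = g'(a); g'(-3) = -13, so the residue is -13.
List the singular points by increasing real part (a conjugate pair: the negative imaginary part first).

Radius of convergence at 0: 1/3.
At -3: a pole of order 2; residue -13.
At -7/9: a logarithmic branch point.
At 1/3: an algebraic (square-root) branch point.


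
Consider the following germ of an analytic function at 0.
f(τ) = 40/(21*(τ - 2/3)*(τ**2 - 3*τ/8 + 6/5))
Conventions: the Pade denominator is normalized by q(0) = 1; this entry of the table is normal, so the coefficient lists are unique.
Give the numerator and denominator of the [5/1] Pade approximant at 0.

Taylor coefficients needed (expand at 0): a_0 = -50/21, a_1 = -725/168, a_2 = -38075/8064, a_3 = -109025/18432, a_4 = -61729225/6193152, a_5 = -537268175/33030144, a_6 = -113664872675/4756340736.
Write the denominator as Q(τ) = 1 + q1*τ. Requiring Q*f - P = O(τ^7) with deg P <= 5 kills the coefficients of τ^6..τ^6 in Q*f:
  τ^6: a_6 + q1*a_5 = 0, i.e. -113664872675/4756340736 + (-537268175/33030144)*q1 = 0.
Solving this linear system: q1 = -4546594907/3094664688.
The numerator is Q*f truncated at degree 5: P0 = a_0 = -50/21; P1 = a_1 + q1*a_0 = -3320265125/4061747403; P2 = a_2 + q1*a_1 = 13148484625/8123494806; P3 = a_3 + q1*a_2 = 49806505625/48740968836; P4 = a_4 + q1*a_3 = -124504443125/97481937672; P5 = a_5 + q1*a_4 = -948848853125/584891626032.

The Pade approximant has numerator coefficients [-50/21, -3320265125/4061747403, 13148484625/8123494806, 49806505625/48740968836, -124504443125/97481937672, -948848853125/584891626032]; denominator coefficients [1, -4546594907/3094664688].


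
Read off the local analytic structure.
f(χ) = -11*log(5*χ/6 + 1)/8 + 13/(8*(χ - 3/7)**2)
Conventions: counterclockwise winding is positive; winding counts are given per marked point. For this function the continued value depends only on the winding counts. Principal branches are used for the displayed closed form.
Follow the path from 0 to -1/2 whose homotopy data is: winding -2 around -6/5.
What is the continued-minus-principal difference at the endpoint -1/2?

The rational part is single-valued and drops out of the difference; each branch term changes only by its own monodromy.
(-11/8)*log(1 - χ/(-6/5)): each positive loop around -6/5 adds 2*pi*i to the log, so winding -2 contributes (-11/8)*(-2)*2*pi*i = (11/2)*pi*i.
Summing the contributions at χ = -1/2 gives (11/2)*pi*i.

Continued minus principal equals (11/2)*pi*i.


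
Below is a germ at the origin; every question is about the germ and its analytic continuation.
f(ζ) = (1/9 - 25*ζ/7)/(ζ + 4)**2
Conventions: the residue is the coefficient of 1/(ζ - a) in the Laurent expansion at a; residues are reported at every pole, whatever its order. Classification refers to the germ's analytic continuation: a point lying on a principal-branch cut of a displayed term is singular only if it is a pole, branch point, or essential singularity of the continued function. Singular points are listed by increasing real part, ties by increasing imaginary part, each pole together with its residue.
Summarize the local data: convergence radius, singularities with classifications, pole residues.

Radius of convergence at 0: 4.
At -4: a pole of order 2; residue -25/7.

Denominator factor (ζ + 4)^2: pole of order 2 at -4, modulus 4.
The radius of convergence is the smallest modulus among the singular points: 4.
At the order-2 pole -4 set g(ζ) = (ζ - (-4))^2*f(ζ) = 1/9 - 25*ζ/7.
Order-2 pole: residue = g'(a); g'(-4) = -25/7, so the residue is -25/7.


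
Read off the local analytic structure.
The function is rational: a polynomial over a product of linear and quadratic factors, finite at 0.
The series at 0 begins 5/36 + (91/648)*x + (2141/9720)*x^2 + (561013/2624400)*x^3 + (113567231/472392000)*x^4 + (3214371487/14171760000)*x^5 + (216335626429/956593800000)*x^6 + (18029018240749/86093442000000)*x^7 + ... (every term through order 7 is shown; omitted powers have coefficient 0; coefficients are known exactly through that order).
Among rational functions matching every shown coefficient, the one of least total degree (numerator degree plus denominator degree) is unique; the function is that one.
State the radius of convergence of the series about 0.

The radius of convergence is 10/9.

No rational of total degree below 5 reproduces all 8 coefficients; solving the [0/5] Pade equations on them gives f(x) = -25/(18*(x - 10/9)*(x**2 + x/6 - 3)**2), whose expansion matches every shown term.
Denominator factor (x - 10/9): pole of order 1 at 10/9, modulus 10/9.
Denominator factor (x**2 + x/6 - 3)^2: discriminant 433/36, real irrational roots -1/12 + (1/12)*sqrt(433) and -1/12 - (1/12)*sqrt(433); poles of order 2, moduli -1/12 + (1/12)*sqrt(433) and 1/12 + (1/12)*sqrt(433).
The radius of convergence is the smallest modulus among the singular points: 10/9.


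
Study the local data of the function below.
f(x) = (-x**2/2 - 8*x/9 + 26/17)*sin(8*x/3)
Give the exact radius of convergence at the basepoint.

The factor sin(8*x/3) is entire and contributes no finite singular point.
The polynomial part has no poles.
No finite singular points: the Taylor series at 0 converges everywhere.

The radius of convergence is infinite.


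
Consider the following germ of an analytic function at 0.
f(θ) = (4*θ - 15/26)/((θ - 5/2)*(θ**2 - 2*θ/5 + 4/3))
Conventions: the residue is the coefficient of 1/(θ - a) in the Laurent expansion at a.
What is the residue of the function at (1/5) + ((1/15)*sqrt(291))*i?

The factor θ**2 - 2*θ/5 + 4/3 splits as (θ - a)(θ - a') with a = (1/5) + ((1/15)*sqrt(291))*i, a' = (1/5) - ((1/15)*sqrt(291))*i. At the order-1 pole a set g(θ) = (θ - a)*f(θ) = [(4*θ - 15/26)/(θ - 5/2)] / (θ - a').
Simple pole: residue = g(a) at a = (1/5) + ((1/15)*sqrt(291))*i, which is (-735/1027) - ((3635/199238)*sqrt(291))*i.

The residue is (-735/1027) - ((3635/199238)*sqrt(291))*i.


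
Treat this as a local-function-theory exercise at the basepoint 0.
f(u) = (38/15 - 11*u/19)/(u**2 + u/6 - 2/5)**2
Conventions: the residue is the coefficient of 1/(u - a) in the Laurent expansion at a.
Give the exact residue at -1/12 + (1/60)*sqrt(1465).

The residue is -(105948/1631131)*sqrt(1465).

The factor u**2 + u/6 - 2/5 splits as (u - a)(u - a') with a = -1/12 + (1/60)*sqrt(1465), a' = -1/12 - (1/60)*sqrt(1465). At the order-2 pole a set g(u) = (u - a)^2*f(u) = [38/15 - 11*u/19] / (u - a')^2.
Order-2 pole: residue = g'(a); g'(-1/12 + (1/60)*sqrt(1465)) = -(105948/1631131)*sqrt(1465), so the residue is -(105948/1631131)*sqrt(1465).


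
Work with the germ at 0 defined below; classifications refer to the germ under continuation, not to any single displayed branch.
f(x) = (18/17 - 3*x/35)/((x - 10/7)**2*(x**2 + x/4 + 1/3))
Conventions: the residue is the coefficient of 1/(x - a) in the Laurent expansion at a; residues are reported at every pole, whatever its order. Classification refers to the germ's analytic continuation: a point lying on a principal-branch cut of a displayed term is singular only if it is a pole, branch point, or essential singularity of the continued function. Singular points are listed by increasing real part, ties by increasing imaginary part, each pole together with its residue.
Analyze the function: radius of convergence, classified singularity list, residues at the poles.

Denominator factor (x - 10/7)^2: pole of order 2 at 10/7, modulus 10/7.
Denominator factor (x**2 + x/4 + 1/3): discriminant -61/48, complex-conjugate roots (-1/8) + ((1/24)*sqrt(183))*i and (-1/8) - ((1/24)*sqrt(183))*i; poles of order 1, moduli (1/3)*sqrt(3) and (1/3)*sqrt(3).
The radius of convergence is the smallest modulus among the singular points: (1/3)*sqrt(3).
The factor x**2 + x/4 + 1/3 splits as (x - a)(x - a') with a = (-1/8) - ((1/24)*sqrt(183))*i, a' = (-1/8) + ((1/24)*sqrt(183))*i. At the order-1 pole a set g(x) = (x - a)*f(x) = [(18/17 - 3*x/35)/(x - 10/7)**2] / (x - a').
Simple pole: residue = g(a) at a = (-1/8) - ((1/24)*sqrt(183))*i, which is (11547963/54808765) + ((68363883/3343334665)*sqrt(183))*i.
The factor x**2 + x/4 + 1/3 splits as (x - a)(x - a') with a = (-1/8) + ((1/24)*sqrt(183))*i, a' = (-1/8) - ((1/24)*sqrt(183))*i. At the order-1 pole a set g(x) = (x - a)*f(x) = [(18/17 - 3*x/35)/(x - 10/7)**2] / (x - a').
Simple pole: residue = g(a) at a = (-1/8) + ((1/24)*sqrt(183))*i, which is (11547963/54808765) - ((68363883/3343334665)*sqrt(183))*i.
At the order-2 pole 10/7 set g(x) = (x - (10/7))^2*f(x) = (18/17 - 3*x/35)/(x**2 + x/4 + 1/3).
Order-2 pole: residue = g'(a); g'(10/7) = -23095926/54808765, so the residue is -23095926/54808765.
List the singular points by increasing real part (a conjugate pair: the negative imaginary part first).

Radius of convergence at 0: (1/3)*sqrt(3).
At (-1/8) - ((1/24)*sqrt(183))*i: a pole of order 1; residue (11547963/54808765) + ((68363883/3343334665)*sqrt(183))*i.
At (-1/8) + ((1/24)*sqrt(183))*i: a pole of order 1; residue (11547963/54808765) - ((68363883/3343334665)*sqrt(183))*i.
At 10/7: a pole of order 2; residue -23095926/54808765.


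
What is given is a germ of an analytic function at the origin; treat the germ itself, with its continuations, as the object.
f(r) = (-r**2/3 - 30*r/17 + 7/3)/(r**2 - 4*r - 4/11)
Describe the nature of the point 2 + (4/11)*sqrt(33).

The denominator factor r**2 - 4*r - 4/11 vanishes at 2 + (4/11)*sqrt(33) and appears to the power 1; the numerator there equals -745/187 - (632/561)*sqrt(33), nonzero, and no other factor vanishes.
Hence a pole whose order is the multiplicity, 1.

The point is a pole of order 1.


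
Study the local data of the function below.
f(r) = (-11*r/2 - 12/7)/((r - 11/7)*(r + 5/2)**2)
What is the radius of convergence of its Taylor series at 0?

The radius of convergence is 11/7.

Denominator factor (r - 11/7): pole of order 1 at 11/7, modulus 11/7.
Denominator factor (r + 5/2)^2: pole of order 2 at -5/2, modulus 5/2.
The radius of convergence is the smallest modulus among the singular points: 11/7.


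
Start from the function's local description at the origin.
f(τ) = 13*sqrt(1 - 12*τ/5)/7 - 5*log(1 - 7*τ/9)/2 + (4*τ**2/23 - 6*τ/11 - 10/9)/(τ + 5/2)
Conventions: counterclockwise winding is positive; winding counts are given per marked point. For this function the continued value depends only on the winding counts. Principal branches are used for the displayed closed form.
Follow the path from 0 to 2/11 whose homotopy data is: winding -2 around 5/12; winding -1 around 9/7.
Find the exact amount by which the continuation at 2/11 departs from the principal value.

Continued minus principal equals (5)*pi*i.

The rational part is single-valued and drops out of the difference; each branch term changes only by its own monodromy.
(-5/2)*log(1 - τ/(9/7)): each positive loop around 9/7 adds 2*pi*i to the log, so winding -1 contributes (-5/2)*(-1)*2*pi*i = (5)*pi*i.
(13/7)*sqrt(1 - τ/(5/12)): winding -2 is even, the square root returns to the same sheet, contribution 0.
Summing the contributions at τ = 2/11 gives (5)*pi*i.


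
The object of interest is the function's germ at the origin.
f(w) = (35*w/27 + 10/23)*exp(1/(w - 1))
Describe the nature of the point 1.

The exponent 1/(w - (1)) has a pole at 1, so exp(1/(w - (1))) takes every nonzero value near it: an essential singularity (not a pole of any order).

The point is an essential singularity.


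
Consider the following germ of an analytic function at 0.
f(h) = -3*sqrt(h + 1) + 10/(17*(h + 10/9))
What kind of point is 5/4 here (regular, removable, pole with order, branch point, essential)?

Denominator factors: h + 10/9 = 85/36 at h = 5/4 — none vanishes.
Branch term sqrt(1 - h/(-1)): argument at 5/4 is 9/4, nonzero, so 5/4 is not its branch point (a point on a principal cut is still regular for the continued germ).
So the germ continues analytically to 5/4.

The point is a regular point.
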